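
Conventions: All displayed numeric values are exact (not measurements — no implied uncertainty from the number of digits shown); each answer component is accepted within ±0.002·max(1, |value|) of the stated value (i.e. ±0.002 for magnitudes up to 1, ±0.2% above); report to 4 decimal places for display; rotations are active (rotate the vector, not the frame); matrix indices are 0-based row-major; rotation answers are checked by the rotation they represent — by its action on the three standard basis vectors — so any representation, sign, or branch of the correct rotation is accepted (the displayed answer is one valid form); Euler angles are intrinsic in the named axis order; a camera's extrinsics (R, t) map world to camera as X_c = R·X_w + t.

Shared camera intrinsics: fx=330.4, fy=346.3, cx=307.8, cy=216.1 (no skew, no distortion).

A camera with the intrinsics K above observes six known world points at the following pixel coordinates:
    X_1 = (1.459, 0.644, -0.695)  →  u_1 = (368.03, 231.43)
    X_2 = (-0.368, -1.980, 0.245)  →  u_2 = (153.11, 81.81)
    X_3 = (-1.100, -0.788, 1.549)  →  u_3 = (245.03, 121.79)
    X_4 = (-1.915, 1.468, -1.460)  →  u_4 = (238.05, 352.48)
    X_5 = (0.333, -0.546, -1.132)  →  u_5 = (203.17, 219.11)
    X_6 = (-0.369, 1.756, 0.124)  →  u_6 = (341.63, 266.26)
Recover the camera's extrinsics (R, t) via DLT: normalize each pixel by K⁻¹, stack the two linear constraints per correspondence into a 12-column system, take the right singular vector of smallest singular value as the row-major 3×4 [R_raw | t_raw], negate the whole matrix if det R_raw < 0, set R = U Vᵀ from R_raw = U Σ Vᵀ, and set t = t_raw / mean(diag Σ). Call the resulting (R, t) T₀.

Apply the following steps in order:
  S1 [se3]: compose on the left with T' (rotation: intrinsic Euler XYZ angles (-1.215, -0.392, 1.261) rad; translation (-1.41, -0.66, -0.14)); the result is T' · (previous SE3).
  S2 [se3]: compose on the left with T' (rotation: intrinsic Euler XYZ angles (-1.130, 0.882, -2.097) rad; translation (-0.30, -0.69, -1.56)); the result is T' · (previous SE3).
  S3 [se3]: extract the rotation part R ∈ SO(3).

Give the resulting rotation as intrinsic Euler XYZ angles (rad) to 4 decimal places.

source (pnp_recover): camera pose = R=[0.6111 0.6993 0.3709; -0.2896 0.6336 -0.7174; -0.7367 0.3310 0.5897], t=(-0.4900, -0.3400, 4.5303)
after S1 (compose_se3): R=[0.7085 -0.4871 0.5107; -0.3007 0.4463 0.8429; -0.6385 -0.7507 0.1697], t=(-2.9795, 3.1282, 1.8761)
after S2 (compose_se3): R=[-0.8843 -0.1788 0.4312; -0.1340 -0.7877 -0.6013; 0.4472 -0.5895 0.6727], t=(3.8189, -2.1161, -3.3443)
after S3 (rot_of_se3): [-0.8843 -0.1788 0.4312; -0.1340 -0.7877 -0.6013; 0.4472 -0.5895 0.6727]

rotation (euler_xyz) = (0.7294, 0.4459, 2.9421)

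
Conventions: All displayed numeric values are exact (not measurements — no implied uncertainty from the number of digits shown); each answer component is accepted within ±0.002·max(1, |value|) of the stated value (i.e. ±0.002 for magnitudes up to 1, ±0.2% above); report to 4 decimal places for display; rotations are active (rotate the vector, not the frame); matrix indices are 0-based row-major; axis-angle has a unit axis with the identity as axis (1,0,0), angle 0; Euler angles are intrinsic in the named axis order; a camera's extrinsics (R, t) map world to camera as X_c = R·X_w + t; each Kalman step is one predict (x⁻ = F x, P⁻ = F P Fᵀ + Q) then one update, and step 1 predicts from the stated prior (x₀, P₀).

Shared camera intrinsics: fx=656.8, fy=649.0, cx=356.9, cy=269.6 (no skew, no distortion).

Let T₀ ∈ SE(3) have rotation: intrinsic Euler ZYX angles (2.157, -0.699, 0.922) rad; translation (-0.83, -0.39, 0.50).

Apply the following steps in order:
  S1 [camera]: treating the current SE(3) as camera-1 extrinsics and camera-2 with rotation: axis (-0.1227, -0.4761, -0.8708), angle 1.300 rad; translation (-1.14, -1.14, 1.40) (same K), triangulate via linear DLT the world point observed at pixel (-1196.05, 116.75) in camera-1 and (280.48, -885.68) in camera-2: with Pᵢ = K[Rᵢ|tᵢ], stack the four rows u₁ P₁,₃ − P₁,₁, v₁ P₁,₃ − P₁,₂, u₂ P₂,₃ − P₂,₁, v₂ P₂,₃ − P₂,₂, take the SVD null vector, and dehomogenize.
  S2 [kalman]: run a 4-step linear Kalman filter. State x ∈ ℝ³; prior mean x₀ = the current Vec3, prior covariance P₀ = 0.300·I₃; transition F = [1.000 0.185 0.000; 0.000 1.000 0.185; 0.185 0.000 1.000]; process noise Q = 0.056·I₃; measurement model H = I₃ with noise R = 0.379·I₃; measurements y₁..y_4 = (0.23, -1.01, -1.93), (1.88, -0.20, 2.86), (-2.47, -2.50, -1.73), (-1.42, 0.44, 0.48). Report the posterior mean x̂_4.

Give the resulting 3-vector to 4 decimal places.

result = (-0.7206, -0.7555, -0.1561)

after S1 (triangulate): (0.9492, 0.4187, -0.9664)
after S2 (kf_track): (-0.7206, -0.7555, -0.1561)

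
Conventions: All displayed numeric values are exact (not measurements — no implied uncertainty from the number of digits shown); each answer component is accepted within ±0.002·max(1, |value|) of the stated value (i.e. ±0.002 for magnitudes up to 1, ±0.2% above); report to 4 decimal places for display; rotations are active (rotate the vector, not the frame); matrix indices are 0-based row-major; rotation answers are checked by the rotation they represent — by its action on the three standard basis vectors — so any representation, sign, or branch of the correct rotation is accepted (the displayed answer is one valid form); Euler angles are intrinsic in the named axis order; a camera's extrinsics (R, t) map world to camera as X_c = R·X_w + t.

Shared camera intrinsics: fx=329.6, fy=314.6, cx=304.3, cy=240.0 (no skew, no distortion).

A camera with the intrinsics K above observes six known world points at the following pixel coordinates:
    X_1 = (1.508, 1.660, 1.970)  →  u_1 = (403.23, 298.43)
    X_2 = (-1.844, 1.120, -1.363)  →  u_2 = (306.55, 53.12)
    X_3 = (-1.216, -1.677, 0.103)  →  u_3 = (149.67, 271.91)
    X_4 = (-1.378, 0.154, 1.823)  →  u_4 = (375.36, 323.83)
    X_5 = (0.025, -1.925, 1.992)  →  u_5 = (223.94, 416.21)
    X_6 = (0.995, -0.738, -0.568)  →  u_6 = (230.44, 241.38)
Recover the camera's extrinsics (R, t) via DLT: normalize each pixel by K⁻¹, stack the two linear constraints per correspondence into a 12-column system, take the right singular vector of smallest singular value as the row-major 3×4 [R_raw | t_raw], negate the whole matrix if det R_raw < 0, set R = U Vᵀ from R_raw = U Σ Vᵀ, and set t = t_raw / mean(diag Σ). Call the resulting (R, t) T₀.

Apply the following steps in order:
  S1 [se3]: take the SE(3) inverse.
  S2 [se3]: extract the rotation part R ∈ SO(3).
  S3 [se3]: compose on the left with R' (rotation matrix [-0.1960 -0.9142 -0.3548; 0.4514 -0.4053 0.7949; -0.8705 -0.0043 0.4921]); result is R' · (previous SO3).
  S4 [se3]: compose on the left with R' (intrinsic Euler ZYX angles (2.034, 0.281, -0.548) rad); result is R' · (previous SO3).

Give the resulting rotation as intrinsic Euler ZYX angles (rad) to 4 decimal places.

source (pnp_recover): camera pose = R=[-0.0620 0.8656 0.4968; 0.2948 -0.4597 0.8377; 0.9535 0.1984 -0.2267], t=(-0.3800, -0.1300, 5.1500)
after S1 (invert_se3): R=[-0.0620 0.2948 0.9535; 0.8656 -0.4597 0.1984; 0.4968 0.8377 -0.2267], t=(-4.8959, -0.7528, 1.4651)
after S2 (rot_of_se3): [-0.0620 0.2948 0.9535; 0.8656 -0.4597 0.1984; 0.4968 0.8377 -0.2267]
after S3 (compose_so3): [-0.9554 0.0652 -0.2879; 0.0161 0.9853 0.1698; 0.2947 0.1576 -0.9425]
after S4 (compose_so3): [0.2304 -0.8069 0.5438; -0.8356 -0.4504 -0.3144; 0.4986 -0.3820 -0.7781]

rotation (euler_zyx) = (-1.3018, -0.5220, -2.6852)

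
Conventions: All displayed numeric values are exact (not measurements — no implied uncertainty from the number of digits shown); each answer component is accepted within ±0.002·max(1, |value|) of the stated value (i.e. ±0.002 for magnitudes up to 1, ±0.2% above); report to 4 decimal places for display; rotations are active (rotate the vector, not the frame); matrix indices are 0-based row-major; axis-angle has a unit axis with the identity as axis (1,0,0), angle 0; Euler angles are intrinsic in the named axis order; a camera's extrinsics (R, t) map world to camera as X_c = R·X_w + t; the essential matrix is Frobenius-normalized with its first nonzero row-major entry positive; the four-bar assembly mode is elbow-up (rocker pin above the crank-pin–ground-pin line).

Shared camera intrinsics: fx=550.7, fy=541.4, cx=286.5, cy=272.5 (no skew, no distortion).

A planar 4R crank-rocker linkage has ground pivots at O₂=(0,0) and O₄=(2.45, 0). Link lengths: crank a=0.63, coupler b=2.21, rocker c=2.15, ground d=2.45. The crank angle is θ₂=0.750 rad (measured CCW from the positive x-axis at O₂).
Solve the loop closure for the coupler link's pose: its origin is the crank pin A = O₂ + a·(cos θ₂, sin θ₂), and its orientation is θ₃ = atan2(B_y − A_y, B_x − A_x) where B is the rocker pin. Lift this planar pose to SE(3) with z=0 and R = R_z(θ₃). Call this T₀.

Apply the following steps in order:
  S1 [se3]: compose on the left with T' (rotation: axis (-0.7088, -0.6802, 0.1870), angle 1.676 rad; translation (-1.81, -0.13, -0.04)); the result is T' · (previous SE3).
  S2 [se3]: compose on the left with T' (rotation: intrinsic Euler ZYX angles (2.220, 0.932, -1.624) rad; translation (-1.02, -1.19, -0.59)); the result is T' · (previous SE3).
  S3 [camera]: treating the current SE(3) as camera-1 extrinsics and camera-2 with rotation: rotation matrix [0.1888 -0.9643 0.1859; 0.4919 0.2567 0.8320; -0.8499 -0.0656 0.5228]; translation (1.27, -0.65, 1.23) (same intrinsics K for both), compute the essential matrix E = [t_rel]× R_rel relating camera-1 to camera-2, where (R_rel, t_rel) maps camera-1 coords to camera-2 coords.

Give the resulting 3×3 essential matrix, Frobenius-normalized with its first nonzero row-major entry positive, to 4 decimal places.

matrix = [0.0112 -0.2871 0.6205; 0.0380 0.1215 -0.1421; 0.4430 0.4929 0.2383]

source (fourbar_fk): coupler pose = R=[0.6625 -0.7491 0.0000; 0.7491 0.6625 0.0000; 0.0000 0.0000 1.0000], t=(0.4610, 0.4294, 0.0000)
after S1 (compose_se3): R=[0.5580 -0.1074 -0.8229; 0.7804 -0.2693 0.5643; -0.2822 -0.9571 -0.0664], t=(-1.4536, 0.3757, -0.1588)
after S2 (compose_se3): R=[0.4274 0.6334 0.6451; -0.0283 0.7226 -0.6907; -0.9036 0.2769 0.3267], t=(-0.1758, -2.0070, 0.3583)
after S3 (essential): [0.0112 -0.2871 0.6205; 0.0380 0.1215 -0.1421; 0.4430 0.4929 0.2383]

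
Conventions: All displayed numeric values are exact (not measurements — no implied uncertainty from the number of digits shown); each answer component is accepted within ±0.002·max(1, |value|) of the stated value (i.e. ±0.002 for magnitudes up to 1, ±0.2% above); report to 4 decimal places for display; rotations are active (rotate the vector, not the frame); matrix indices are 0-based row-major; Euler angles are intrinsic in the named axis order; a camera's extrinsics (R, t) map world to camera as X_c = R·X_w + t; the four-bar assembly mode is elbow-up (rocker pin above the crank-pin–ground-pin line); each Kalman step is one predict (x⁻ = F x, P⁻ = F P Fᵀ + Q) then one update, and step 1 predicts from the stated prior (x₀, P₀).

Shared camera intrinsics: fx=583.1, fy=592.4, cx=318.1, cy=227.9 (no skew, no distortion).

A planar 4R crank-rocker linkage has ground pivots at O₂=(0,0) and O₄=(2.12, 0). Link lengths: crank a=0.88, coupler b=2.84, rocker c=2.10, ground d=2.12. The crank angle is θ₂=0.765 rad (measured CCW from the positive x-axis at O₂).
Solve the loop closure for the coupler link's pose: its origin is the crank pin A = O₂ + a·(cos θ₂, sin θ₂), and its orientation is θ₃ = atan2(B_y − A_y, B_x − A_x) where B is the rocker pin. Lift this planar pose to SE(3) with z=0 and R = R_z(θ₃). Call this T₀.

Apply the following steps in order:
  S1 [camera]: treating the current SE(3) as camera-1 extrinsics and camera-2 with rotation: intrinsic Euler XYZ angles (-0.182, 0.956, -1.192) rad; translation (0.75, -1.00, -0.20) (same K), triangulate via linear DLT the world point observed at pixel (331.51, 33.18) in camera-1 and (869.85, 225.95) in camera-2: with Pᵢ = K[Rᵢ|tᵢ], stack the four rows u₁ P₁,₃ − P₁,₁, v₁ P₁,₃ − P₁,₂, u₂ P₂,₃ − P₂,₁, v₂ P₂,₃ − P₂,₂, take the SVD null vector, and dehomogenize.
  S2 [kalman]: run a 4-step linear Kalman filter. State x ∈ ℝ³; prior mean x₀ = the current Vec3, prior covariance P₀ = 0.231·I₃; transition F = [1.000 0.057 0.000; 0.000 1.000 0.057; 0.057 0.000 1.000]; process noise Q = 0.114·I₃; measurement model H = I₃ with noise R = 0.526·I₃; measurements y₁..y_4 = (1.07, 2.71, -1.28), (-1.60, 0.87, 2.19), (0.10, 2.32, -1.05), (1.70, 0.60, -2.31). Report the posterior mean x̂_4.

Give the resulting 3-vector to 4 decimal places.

result = (0.3931, 1.0780, -0.6449)

source (fourbar_fk): coupler pose = R=[0.9095 -0.4158 0.0000; 0.4158 0.9095 0.0000; 0.0000 0.0000 1.0000], t=(0.6348, 0.6094, 0.0000)
after S1 (triangulate): (-1.0327, -0.8286, 1.7448)
after S2 (kf_track): (0.3931, 1.0780, -0.6449)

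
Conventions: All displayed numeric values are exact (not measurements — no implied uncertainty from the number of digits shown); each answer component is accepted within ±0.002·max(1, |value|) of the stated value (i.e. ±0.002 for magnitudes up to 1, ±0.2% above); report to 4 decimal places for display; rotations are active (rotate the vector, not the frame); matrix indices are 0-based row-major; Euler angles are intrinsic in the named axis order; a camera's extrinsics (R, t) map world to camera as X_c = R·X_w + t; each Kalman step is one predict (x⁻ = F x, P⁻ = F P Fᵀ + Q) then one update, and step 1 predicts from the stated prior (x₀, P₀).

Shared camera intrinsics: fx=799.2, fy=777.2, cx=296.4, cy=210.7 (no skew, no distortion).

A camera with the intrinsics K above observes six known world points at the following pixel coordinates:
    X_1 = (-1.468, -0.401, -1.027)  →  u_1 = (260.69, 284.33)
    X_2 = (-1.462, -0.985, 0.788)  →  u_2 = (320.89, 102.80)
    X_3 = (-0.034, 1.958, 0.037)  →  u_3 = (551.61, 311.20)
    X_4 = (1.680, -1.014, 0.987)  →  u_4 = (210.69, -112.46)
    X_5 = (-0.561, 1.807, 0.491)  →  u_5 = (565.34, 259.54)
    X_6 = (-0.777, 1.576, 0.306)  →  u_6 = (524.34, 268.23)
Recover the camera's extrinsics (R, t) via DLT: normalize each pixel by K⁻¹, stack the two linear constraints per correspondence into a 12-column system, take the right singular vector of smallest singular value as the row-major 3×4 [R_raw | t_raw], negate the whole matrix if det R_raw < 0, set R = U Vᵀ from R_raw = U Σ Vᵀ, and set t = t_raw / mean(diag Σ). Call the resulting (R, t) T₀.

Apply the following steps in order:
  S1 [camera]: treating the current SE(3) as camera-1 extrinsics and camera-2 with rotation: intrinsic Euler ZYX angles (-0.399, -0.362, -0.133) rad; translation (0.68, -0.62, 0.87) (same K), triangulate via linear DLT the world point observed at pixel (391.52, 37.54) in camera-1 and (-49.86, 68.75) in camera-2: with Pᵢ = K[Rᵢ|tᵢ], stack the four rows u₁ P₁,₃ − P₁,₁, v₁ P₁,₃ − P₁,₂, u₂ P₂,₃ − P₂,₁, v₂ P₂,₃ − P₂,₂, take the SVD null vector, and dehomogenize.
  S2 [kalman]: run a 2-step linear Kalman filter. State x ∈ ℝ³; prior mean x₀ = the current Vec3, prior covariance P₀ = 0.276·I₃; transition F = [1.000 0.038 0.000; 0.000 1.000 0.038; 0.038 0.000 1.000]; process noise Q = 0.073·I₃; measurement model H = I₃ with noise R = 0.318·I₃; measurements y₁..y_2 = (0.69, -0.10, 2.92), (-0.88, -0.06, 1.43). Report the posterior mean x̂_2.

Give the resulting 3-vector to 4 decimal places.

source (pnp_recover): camera pose = R=[-0.2718 0.7774 0.5672; -0.2462 0.5136 -0.8219; -0.9303 -0.3630 0.0518], t=(0.1602, -0.2897, 6.0399)
after S1 (triangulate): (-1.0237, -0.5879, 1.5619)
after S2 (kf_track): (-0.4612, -0.1509, 1.9010)

result = (-0.4612, -0.1509, 1.9010)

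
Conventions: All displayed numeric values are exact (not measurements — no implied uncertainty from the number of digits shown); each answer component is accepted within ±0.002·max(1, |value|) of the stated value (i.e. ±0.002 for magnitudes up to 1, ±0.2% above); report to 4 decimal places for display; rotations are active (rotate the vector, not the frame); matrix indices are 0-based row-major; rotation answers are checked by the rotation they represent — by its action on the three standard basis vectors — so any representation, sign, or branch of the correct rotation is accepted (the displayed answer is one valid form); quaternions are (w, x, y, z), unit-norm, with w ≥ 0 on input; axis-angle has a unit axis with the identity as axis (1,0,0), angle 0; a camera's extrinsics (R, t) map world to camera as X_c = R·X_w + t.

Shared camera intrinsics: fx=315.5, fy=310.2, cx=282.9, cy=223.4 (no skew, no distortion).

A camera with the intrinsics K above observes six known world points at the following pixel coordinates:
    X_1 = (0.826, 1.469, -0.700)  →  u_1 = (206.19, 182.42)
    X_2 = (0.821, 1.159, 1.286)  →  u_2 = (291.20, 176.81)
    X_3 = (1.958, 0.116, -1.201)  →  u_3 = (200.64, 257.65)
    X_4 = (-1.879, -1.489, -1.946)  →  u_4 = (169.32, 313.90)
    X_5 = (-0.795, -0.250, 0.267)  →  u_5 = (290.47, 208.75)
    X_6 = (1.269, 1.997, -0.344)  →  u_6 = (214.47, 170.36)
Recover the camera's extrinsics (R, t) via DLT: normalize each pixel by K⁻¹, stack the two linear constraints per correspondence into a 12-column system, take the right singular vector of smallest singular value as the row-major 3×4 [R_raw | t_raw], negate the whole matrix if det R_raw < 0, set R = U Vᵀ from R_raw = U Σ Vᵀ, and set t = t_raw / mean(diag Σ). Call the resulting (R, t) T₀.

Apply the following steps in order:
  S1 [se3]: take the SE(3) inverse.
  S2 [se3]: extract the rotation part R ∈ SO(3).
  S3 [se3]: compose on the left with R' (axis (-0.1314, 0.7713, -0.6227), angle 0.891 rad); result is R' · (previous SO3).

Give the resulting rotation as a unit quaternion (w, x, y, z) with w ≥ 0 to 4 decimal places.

rotation (quat) = (0.0277, 0.7975, -0.1745, 0.5768)

source (pnp_recover): camera pose = R=[-0.2270 -0.3479 0.9096; 0.3817 -0.8911 -0.2455; 0.8960 0.2915 0.3351], t=(-0.3800, -0.1100, 6.1208)
after S1 (invert_se3): R=[-0.2270 0.3817 0.8960; -0.3479 -0.8911 0.2915; 0.9096 -0.2455 0.3351], t=(-5.5282, -2.0144, -1.7326)
after S2 (rot_of_se3): [-0.2270 0.3817 0.8960; -0.3479 -0.8911 0.2915; 0.9096 -0.2455 0.3351]
after S3 (compose_so3): [0.2737 -0.3103 0.9104; -0.2464 -0.9376 -0.2455; 0.9297 -0.1571 -0.3331]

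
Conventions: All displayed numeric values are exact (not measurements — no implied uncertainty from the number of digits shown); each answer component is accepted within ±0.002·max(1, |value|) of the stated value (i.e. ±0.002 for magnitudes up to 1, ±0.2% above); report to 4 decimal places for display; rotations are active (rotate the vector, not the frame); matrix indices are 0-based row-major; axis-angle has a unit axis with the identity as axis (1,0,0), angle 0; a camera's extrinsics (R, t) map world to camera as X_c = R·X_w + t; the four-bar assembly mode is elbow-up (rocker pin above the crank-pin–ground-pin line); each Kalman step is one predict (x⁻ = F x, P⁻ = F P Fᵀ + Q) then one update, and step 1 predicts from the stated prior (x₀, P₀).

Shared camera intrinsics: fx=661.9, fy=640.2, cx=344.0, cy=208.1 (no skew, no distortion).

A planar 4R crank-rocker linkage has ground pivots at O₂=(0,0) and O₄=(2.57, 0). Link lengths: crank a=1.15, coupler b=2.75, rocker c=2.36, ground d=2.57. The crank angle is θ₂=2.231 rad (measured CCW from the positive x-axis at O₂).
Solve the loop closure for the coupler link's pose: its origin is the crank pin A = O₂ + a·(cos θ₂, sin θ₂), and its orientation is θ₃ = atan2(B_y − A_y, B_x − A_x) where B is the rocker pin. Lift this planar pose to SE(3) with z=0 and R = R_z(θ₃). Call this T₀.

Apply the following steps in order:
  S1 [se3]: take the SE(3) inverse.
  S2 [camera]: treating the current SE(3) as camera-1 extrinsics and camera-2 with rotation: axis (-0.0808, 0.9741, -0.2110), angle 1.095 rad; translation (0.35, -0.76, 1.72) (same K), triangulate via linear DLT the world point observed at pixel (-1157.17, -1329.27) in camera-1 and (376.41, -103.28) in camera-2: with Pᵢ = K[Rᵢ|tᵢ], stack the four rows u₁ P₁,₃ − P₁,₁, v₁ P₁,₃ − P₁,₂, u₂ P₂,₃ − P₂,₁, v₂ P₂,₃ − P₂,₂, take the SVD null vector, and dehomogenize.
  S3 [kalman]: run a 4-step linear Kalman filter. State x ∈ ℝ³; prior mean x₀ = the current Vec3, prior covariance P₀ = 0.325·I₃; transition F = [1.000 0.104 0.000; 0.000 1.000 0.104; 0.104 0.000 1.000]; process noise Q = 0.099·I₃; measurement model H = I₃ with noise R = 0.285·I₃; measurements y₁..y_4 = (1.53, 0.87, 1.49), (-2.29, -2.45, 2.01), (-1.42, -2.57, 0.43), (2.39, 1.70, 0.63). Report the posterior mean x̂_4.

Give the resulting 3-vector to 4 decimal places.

source (fourbar_fk): coupler pose = R=[0.8824 -0.4705 0.0000; 0.4705 0.8824 0.0000; 0.0000 0.0000 1.0000], t=(-0.7053, 0.9083, 0.0000)
after S1 (invert_se3): R=[0.8824 0.4705 0.0000; -0.4705 0.8824 0.0000; 0.0000 0.0000 1.0000], t=(0.1950, -1.1333, 0.0000)
after S2 (triangulate): (-1.2714, -1.1613, 0.6496)
after S3 (kf_track): (0.3302, -0.0570, 0.8635)

result = (0.3302, -0.0570, 0.8635)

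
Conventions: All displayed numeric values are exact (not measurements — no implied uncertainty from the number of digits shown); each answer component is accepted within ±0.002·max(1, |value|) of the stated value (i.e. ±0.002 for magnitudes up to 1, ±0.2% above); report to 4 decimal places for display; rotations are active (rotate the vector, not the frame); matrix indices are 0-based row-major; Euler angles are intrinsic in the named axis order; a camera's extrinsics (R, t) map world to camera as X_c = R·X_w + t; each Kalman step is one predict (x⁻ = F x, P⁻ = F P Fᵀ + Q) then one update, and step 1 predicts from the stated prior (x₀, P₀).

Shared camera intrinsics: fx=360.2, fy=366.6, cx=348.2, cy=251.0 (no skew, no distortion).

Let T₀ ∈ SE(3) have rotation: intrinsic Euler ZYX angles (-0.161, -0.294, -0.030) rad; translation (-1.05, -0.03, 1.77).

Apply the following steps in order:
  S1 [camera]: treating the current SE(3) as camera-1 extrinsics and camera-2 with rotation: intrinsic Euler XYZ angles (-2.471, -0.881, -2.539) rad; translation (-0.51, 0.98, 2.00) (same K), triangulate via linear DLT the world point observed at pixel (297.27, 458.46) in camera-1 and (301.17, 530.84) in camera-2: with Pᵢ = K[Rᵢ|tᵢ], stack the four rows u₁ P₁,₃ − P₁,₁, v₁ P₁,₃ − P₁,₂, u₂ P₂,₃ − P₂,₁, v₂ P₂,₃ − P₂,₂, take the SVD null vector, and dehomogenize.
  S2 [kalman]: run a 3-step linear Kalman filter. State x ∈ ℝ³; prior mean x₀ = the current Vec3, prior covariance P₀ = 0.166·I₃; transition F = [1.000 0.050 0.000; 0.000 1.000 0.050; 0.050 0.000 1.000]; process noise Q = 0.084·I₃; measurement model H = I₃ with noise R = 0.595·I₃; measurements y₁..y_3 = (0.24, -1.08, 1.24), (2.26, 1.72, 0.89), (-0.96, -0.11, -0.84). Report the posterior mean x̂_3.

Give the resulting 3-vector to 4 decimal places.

after S1 (triangulate): (0.6039, 1.1998, -0.0468)
after S2 (kf_track): (0.4610, 0.5821, 0.1225)

result = (0.4610, 0.5821, 0.1225)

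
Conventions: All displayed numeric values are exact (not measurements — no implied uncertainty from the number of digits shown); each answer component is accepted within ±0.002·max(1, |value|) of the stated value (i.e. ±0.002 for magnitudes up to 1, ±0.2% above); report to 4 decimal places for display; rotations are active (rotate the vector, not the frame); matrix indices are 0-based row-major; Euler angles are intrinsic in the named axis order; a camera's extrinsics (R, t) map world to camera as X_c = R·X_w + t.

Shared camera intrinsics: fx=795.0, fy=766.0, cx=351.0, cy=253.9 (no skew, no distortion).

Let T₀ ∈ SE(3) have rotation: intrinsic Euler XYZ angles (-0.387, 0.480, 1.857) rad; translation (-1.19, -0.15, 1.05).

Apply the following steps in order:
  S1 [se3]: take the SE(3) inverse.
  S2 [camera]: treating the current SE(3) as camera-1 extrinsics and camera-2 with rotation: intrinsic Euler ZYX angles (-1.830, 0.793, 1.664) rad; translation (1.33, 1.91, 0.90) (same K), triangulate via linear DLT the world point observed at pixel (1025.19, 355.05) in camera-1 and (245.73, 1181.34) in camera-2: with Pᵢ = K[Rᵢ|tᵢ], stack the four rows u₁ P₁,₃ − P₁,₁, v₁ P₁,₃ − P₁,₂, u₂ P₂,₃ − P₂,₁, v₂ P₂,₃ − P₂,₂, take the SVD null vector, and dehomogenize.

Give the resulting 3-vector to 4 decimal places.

after S1 (invert_se3): R=[-0.2504 0.9376 -0.2413; -0.8509 -0.0942 0.5168; 0.4618 0.3348 0.8214], t=(0.0961, -1.5693, -0.2627)
after S2 (triangulate): (-1.0669, 0.8536, 1.6652)

result = (-1.0669, 0.8536, 1.6652)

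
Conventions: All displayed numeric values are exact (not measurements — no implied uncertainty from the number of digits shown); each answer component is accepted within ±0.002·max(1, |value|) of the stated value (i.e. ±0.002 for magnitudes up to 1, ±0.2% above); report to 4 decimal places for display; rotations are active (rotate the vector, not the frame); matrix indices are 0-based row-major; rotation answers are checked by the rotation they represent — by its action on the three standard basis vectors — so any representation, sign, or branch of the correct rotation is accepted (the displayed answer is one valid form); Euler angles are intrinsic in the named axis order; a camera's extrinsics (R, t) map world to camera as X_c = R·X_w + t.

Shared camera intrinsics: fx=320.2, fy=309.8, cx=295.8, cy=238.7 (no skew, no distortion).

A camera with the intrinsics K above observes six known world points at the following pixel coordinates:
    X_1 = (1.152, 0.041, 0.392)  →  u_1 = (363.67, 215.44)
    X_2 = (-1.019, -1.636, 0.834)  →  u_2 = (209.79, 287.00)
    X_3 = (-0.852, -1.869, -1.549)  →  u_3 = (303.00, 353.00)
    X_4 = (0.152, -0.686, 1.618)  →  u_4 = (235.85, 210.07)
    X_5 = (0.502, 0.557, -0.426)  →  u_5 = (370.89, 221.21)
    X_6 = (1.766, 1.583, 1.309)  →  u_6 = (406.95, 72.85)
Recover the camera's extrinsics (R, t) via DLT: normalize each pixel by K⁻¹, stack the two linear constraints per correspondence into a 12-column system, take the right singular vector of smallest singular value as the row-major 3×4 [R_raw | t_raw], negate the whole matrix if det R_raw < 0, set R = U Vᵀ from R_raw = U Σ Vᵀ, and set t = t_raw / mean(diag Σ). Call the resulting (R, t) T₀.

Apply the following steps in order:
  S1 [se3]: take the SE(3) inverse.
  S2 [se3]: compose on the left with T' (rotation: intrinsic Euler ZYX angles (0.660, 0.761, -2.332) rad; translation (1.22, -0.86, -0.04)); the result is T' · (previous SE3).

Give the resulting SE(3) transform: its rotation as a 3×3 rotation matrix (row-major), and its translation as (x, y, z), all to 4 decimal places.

source (pnp_recover): camera pose = R=[0.6176 0.4328 -0.6567; -0.0001 -0.8349 -0.5504; -0.7865 0.3400 -0.5156], t=(0.4600, -0.0801, 5.4894)
after S1 (invert_se3): R=[0.6176 -0.0001 -0.7865; 0.4328 -0.8349 0.3400; -0.6567 -0.5504 -0.5156], t=(4.0333, -2.1322, 3.0884)
after S2 (compose_se3): R=[0.9039 0.4273 -0.0176; -0.2782 0.5563 -0.7831; -0.3248 0.7127 0.6217], t=(0.9351, 3.6110, -3.2463)

rotation (matrix) = ((0.9039, 0.4273, -0.0176), (-0.2782, 0.5563, -0.7831), (-0.3248, 0.7127, 0.6217)), translation = (0.9351, 3.6110, -3.2463)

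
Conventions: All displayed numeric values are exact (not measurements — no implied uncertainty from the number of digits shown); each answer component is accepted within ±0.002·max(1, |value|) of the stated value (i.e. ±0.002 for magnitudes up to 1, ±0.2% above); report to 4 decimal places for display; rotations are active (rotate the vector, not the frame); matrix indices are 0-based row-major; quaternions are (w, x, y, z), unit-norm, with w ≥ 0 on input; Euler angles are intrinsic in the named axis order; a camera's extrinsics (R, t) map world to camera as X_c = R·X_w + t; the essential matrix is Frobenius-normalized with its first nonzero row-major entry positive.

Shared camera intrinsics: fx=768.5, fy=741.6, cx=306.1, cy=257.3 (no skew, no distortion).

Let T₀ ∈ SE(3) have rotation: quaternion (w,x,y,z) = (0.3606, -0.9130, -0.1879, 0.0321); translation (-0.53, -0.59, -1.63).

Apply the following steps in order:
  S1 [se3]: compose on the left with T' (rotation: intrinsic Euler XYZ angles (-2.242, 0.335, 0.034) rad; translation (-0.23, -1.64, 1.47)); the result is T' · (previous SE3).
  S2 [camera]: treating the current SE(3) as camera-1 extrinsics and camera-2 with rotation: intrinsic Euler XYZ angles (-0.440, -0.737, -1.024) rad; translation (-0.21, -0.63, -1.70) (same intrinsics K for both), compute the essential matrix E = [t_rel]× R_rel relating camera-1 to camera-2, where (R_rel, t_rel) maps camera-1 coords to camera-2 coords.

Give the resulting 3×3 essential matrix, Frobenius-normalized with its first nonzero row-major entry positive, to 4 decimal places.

after S1 (compose_se3): R=[0.8888 0.1030 -0.4466; -0.4258 -0.1748 -0.8878; -0.1696 0.9792 -0.1115], t=(-1.2472, -2.3363, 2.7990)
after S2 (essential): [0.4753 -0.4072 -0.3261; 0.3321 0.1989 0.3039; -0.3865 -0.1697 -0.2856]

matrix = [0.4753 -0.4072 -0.3261; 0.3321 0.1989 0.3039; -0.3865 -0.1697 -0.2856]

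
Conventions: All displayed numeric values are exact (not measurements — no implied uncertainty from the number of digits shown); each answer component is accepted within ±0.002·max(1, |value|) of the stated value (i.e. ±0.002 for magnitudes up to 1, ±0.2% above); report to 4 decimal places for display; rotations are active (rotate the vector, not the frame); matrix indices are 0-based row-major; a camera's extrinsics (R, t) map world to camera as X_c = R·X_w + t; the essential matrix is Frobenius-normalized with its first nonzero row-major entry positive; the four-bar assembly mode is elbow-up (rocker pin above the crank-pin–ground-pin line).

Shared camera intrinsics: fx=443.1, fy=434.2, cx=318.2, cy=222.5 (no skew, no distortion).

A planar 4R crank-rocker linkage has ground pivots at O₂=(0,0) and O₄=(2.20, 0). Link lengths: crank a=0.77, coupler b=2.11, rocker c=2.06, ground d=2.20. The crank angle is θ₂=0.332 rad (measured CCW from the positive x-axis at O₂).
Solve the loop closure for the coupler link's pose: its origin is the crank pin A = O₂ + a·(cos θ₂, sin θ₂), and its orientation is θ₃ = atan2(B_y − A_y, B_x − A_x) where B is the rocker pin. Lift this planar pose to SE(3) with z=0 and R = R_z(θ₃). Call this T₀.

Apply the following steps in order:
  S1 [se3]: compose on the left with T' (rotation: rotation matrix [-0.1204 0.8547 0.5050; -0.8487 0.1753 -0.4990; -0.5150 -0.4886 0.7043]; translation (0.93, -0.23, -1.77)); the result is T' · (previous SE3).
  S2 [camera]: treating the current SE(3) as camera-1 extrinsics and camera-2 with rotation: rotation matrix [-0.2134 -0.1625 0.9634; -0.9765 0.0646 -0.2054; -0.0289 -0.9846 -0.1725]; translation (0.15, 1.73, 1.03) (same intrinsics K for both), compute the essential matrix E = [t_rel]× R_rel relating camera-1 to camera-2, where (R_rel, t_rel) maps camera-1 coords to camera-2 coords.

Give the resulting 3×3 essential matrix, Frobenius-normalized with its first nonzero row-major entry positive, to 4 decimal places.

matrix = [0.3772 0.5121 0.2304; -0.1583 -0.0956 -0.1274; 0.3171 -0.4603 0.4237]

source (fourbar_fk): coupler pose = R=[0.5364 -0.8440 0.0000; 0.8440 0.5364 0.0000; 0.0000 0.0000 1.0000], t=(0.7280, 0.2510, 0.0000)
after S1 (compose_se3): R=[0.6568 0.5601 0.5050; -0.3073 0.8103 -0.4990; -0.6886 0.1725 0.7043], t=(1.0569, -0.8038, -2.2675)
after S2 (essential): [0.3772 0.5121 0.2304; -0.1583 -0.0956 -0.1274; 0.3171 -0.4603 0.4237]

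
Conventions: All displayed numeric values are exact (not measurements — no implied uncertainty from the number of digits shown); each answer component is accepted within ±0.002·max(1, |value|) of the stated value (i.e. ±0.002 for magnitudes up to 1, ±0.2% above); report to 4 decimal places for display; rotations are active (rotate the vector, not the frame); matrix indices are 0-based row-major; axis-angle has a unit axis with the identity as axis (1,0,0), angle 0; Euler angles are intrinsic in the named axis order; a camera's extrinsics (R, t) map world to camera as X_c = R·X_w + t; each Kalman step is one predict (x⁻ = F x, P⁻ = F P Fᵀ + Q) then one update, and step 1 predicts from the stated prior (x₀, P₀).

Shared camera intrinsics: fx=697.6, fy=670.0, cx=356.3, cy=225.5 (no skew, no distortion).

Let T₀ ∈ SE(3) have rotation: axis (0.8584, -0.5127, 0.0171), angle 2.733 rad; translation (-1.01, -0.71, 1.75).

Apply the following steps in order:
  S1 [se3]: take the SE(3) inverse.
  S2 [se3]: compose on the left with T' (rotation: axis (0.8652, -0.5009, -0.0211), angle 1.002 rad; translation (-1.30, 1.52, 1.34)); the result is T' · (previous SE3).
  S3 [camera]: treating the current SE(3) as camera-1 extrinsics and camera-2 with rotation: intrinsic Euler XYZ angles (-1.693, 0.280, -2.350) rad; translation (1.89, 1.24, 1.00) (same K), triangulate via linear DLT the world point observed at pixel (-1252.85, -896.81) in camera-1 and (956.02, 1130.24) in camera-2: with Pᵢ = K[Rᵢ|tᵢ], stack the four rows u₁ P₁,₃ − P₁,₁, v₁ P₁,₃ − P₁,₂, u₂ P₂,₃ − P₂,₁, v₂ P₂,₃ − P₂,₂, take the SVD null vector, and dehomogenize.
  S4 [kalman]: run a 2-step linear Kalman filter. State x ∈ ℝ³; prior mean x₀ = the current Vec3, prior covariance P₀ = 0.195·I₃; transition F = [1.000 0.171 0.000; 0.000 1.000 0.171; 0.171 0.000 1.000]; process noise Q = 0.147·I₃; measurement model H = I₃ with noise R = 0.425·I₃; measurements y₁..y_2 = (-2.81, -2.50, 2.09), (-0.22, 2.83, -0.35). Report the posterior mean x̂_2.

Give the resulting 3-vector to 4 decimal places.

after S1 (invert_se3): R=[0.4954 -0.8372 0.2319; -0.8508 -0.4136 0.3242; -0.1756 -0.3579 -0.9171], t=(-0.4998, -1.7204, 1.1736)
after S2 (compose_se3): R=[0.6685 -0.5107 0.5407; -0.5375 0.1707 0.8258; -0.5141 -0.8426 -0.1604], t=(-1.9336, -0.3468, 0.5032)
after S3 (triangulate): (0.8238, -0.4812, 0.1060)
after S4 (kf_track): (-0.6175, 0.5579, 0.4361)

result = (-0.6175, 0.5579, 0.4361)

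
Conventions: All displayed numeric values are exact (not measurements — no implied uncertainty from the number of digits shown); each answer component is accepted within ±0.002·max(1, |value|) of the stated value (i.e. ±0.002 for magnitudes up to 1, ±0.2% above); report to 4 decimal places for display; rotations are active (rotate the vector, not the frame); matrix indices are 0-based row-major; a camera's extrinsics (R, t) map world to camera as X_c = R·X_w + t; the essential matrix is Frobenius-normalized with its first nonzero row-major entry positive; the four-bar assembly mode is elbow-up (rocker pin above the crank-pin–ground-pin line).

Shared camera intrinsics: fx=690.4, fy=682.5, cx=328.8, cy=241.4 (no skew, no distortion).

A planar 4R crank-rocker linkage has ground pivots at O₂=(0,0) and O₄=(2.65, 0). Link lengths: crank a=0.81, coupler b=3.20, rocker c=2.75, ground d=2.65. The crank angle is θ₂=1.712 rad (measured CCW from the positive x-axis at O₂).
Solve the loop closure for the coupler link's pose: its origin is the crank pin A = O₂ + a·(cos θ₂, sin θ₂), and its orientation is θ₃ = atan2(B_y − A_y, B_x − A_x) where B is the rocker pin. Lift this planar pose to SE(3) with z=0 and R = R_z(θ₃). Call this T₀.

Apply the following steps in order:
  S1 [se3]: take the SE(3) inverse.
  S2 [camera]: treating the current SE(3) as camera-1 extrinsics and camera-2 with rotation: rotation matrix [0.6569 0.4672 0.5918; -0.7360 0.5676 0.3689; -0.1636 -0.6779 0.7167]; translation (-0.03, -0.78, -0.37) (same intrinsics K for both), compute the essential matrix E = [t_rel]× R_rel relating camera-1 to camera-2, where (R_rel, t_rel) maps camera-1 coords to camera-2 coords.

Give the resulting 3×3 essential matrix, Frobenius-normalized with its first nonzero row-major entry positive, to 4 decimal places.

source (fourbar_fk): coupler pose = R=[0.7954 -0.6060 0.0000; 0.6060 0.7954 0.0000; 0.0000 0.0000 1.0000], t=(-0.1140, 0.8019, 0.0000)
after S1 (invert_se3): R=[0.7954 0.6060 0.0000; -0.6060 0.7954 0.0000; 0.0000 0.0000 1.0000], t=(-0.3953, -0.7070, 0.0000)
after S2 (essential): [0.0628 -0.6661 -0.1154; 0.4213 -0.1043 0.5296; -0.0945 -0.1727 -0.1773]

matrix = [0.0628 -0.6661 -0.1154; 0.4213 -0.1043 0.5296; -0.0945 -0.1727 -0.1773]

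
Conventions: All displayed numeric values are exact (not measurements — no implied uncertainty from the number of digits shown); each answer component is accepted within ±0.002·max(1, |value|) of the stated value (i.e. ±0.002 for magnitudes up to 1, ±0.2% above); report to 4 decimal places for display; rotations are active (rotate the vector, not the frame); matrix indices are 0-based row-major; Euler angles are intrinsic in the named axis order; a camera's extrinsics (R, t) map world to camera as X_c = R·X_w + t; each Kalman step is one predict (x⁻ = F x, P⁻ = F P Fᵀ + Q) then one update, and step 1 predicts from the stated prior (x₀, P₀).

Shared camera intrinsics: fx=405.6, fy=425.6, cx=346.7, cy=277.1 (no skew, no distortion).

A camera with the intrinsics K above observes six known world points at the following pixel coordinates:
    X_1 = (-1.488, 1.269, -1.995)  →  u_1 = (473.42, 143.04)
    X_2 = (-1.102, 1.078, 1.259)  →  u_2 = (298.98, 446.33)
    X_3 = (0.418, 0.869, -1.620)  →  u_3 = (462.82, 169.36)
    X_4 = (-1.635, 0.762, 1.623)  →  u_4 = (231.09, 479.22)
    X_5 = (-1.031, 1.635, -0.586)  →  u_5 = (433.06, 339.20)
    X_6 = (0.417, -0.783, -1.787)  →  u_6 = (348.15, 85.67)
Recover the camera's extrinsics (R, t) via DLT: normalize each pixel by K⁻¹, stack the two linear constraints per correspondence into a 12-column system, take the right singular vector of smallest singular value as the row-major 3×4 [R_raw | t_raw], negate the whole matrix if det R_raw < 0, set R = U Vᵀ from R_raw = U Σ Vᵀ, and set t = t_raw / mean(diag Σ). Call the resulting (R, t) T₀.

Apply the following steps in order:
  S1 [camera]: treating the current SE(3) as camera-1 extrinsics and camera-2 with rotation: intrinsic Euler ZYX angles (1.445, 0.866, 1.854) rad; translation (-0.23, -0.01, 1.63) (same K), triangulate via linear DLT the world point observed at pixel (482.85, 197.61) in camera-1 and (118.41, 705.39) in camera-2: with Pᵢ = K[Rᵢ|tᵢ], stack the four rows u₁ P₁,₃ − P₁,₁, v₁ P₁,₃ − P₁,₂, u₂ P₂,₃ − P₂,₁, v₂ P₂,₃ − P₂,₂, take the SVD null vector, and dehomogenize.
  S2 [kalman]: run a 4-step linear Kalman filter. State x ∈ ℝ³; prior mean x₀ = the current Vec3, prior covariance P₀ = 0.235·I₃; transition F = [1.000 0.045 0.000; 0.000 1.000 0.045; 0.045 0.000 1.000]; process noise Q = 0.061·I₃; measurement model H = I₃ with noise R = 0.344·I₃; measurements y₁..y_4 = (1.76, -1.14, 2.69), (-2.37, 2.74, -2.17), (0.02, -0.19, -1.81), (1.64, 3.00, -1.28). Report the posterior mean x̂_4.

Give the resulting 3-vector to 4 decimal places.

source (pnp_recover): camera pose = R=[0.4924 0.7749 -0.3964; -0.2168 0.5503 0.8063; 0.8429 -0.3111 0.4390], t=(-0.2900, -0.1701, 4.9300)
after S1 (triangulate): (0.9716, 1.1157, -1.3983)
after S2 (kf_track): (0.5891, 1.4154, -1.0511)

result = (0.5891, 1.4154, -1.0511)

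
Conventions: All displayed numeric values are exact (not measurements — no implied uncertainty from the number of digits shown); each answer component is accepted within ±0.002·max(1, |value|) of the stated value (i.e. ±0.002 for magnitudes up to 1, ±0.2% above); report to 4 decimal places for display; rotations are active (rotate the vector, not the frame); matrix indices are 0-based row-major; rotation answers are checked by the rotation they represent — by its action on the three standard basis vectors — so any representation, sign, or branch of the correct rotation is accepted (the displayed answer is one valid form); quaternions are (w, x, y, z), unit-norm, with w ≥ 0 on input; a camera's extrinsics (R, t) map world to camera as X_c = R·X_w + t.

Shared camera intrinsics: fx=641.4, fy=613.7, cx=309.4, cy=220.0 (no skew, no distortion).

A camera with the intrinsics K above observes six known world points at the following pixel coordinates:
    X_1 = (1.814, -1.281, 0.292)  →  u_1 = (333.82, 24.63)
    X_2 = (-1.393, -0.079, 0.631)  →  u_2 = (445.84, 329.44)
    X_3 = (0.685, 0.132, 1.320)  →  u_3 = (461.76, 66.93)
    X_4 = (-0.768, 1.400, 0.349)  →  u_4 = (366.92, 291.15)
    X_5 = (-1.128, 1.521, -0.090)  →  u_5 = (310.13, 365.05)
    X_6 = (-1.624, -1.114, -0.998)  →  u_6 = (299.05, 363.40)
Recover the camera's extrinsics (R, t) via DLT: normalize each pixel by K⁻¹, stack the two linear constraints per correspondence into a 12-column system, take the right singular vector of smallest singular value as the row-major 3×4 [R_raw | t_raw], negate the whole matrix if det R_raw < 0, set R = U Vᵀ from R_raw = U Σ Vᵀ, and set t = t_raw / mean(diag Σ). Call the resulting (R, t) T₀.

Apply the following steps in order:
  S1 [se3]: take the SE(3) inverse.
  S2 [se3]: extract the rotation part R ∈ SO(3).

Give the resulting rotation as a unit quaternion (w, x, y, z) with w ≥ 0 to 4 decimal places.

source (pnp_recover): camera pose = R=[-0.2587 -0.2321 0.9377; -0.9654 0.0304 -0.2588; 0.0315 -0.9722 -0.2319], t=(0.1500, -0.2400, 5.3802)
after S1 (invert_se3): R=[-0.2587 -0.9654 0.0315; -0.2321 0.0304 -0.9722; 0.9377 -0.2588 -0.2319], t=(-0.3625, 5.2728, 1.0452)
after S2 (rot_of_se3): [-0.2587 -0.9654 0.0315; -0.2321 0.0304 -0.9722; 0.9377 -0.2588 -0.2319]

rotation (quat) = (0.3674, 0.4855, -0.6167, 0.4991)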